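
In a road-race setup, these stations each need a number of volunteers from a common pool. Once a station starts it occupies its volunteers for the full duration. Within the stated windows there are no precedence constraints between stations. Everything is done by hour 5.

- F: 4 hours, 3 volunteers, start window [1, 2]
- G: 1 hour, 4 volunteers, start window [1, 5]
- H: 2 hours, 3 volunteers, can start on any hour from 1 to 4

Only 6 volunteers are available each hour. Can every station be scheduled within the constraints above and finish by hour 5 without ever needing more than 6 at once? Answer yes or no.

yes

Schedule F@1, G@5, H@1: h1:6  h2:6  h3:3  h4:3  h5:4 — peak 6 ≤ 6.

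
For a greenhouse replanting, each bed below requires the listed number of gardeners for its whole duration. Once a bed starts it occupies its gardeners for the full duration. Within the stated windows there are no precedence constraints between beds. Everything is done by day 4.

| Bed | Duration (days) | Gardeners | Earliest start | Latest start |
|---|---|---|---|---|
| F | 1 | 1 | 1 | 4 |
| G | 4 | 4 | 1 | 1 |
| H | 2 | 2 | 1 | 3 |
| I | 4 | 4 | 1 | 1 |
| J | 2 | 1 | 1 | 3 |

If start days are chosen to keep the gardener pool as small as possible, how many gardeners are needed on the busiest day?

Early-start (F@1, G@1, H@1, I@1, J@1) gives peak 12: d1:12  d2:11  d3:8  d4:8.
Shift H→3.
Schedule F@1, G@1, H@3, I@1, J@1: d1:10  d2:9  d3:10  d4:10 — peak 10.
Total gardener-days = 39 over 4 days ⇒ peak ≥ ⌈39/4⌉ = 10, so 10 is optimal.

10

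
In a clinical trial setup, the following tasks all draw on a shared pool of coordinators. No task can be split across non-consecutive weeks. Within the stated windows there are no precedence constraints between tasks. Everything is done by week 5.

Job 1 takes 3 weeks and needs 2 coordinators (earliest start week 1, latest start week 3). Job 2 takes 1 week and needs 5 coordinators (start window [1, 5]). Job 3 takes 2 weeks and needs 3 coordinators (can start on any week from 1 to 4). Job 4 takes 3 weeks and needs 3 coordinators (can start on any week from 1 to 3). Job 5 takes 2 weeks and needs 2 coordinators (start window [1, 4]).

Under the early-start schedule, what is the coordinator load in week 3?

5

At early start, week 3 has: Job 1, Job 4.
Demand: 2 + 3 = 5.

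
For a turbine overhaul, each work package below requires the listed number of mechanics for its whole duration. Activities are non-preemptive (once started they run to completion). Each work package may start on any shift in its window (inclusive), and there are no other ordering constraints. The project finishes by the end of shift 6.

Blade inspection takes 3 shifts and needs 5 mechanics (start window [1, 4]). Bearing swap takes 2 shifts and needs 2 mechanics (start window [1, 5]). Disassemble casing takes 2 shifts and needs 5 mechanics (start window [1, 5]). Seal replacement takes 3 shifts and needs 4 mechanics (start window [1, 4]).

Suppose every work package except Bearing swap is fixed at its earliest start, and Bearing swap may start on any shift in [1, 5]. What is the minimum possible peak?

Bearing swap@1: s1:16  s2:16  s3:9  s4:0  s5:0  s6:0 → peak 16
Bearing swap@2: s1:14  s2:16  s3:11  s4:0  s5:0  s6:0 → peak 16
Bearing swap@3: s1:14  s2:14  s3:11  s4:2  s5:0  s6:0 → peak 14
Bearing swap@4: s1:14  s2:14  s3:9  s4:2  s5:2  s6:0 → peak 14
Bearing swap@5: s1:14  s2:14  s3:9  s4:0  s5:2  s6:2 → peak 14
Best is Bearing swap@3, peak 14.

14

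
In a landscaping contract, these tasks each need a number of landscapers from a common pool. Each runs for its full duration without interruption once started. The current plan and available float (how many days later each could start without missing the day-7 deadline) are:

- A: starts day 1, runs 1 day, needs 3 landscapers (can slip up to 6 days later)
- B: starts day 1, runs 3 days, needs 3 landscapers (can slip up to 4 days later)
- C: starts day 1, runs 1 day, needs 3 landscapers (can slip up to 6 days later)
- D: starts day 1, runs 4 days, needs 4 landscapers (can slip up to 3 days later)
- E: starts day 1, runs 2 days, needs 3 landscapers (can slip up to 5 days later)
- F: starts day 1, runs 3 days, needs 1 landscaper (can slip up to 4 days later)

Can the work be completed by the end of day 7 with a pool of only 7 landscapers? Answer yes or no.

yes

Schedule A@1, B@1, C@2, D@4, E@3, F@1: d1:7  d2:7  d3:7  d4:7  d5:4  d6:4  d7:4 — peak 7 ≤ 7.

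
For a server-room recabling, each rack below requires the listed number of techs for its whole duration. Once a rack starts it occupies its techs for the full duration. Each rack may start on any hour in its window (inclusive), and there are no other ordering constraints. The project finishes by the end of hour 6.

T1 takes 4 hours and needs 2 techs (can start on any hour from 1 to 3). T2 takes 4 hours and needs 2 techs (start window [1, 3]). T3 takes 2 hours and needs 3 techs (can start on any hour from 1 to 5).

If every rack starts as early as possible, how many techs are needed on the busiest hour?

7

Early-start schedule: T1@1, T2@1, T3@1.
Load per hour: hour 1: 7, hour 2: 7, hour 3: 4, hour 4: 4, hour 5: 0, hour 6: 0.
Peak is 7.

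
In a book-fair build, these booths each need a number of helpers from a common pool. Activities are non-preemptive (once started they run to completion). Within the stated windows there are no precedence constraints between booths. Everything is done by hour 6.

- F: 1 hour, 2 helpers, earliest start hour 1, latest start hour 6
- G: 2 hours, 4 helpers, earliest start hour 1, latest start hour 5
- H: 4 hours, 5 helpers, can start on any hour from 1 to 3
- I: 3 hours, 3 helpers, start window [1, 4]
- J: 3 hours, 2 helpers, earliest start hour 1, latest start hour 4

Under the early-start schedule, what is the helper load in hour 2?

14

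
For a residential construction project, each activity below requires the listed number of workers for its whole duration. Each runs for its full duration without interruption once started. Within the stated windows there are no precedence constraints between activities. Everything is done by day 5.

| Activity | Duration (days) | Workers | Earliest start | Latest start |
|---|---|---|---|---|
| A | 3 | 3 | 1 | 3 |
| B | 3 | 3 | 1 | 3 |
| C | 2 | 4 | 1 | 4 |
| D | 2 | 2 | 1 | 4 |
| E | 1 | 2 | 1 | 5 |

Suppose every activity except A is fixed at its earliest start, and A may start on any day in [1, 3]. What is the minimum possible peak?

A@1: d1:14  d2:12  d3:6  d4:0  d5:0 → peak 14
A@2: d1:11  d2:12  d3:6  d4:3  d5:0 → peak 12
A@3: d1:11  d2:9  d3:6  d4:3  d5:3 → peak 11
Best is A@3, peak 11.

11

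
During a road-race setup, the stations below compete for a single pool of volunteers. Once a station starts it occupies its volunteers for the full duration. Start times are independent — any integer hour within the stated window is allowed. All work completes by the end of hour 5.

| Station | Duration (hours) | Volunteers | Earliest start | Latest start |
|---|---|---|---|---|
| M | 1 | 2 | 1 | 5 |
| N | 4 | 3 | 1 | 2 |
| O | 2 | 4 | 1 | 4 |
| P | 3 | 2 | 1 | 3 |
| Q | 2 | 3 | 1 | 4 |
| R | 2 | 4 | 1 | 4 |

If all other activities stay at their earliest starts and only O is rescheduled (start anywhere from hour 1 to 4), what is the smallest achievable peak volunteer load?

O@1: h1:18  h2:16  h3:5  h4:3  h5:0 → peak 18
O@2: h1:14  h2:16  h3:9  h4:3  h5:0 → peak 16
O@3: h1:14  h2:12  h3:9  h4:7  h5:0 → peak 14
O@4: h1:14  h2:12  h3:5  h4:7  h5:4 → peak 14
Best is O@3, peak 14.

14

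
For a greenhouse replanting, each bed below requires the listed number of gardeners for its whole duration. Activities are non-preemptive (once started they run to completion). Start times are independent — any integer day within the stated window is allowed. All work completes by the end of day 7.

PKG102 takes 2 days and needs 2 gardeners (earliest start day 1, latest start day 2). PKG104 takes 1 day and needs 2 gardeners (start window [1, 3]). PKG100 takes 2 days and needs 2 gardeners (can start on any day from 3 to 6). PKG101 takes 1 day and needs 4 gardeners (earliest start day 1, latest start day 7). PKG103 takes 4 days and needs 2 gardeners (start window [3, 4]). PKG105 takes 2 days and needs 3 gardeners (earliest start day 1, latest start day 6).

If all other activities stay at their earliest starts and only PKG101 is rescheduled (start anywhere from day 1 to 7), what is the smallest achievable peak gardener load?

7

PKG101@1: d1:11  d2:5  d3:4  d4:4  d5:2  d6:2  d7:0 → peak 11
PKG101@2: d1:7  d2:9  d3:4  d4:4  d5:2  d6:2  d7:0 → peak 9
PKG101@3: d1:7  d2:5  d3:8  d4:4  d5:2  d6:2  d7:0 → peak 8
PKG101@4: d1:7  d2:5  d3:4  d4:8  d5:2  d6:2  d7:0 → peak 8
PKG101@5: d1:7  d2:5  d3:4  d4:4  d5:6  d6:2  d7:0 → peak 7
PKG101@6: d1:7  d2:5  d3:4  d4:4  d5:2  d6:6  d7:0 → peak 7
PKG101@7: d1:7  d2:5  d3:4  d4:4  d5:2  d6:2  d7:4 → peak 7
Best is PKG101@5, peak 7.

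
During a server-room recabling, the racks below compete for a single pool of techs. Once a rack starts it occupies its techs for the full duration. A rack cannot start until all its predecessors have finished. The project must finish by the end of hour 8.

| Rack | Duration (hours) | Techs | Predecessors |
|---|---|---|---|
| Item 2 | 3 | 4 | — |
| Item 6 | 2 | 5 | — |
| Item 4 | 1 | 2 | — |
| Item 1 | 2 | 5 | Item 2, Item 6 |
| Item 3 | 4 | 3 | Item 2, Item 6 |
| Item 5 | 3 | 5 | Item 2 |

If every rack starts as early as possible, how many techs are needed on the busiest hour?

Early-start schedule: Item 2@1, Item 6@1, Item 4@1, Item 1@4, Item 3@4, Item 5@4.
Load per hour: hour 1: 11, hour 2: 9, hour 3: 4, hour 4: 13, hour 5: 13, hour 6: 8, hour 7: 3, hour 8: 0.
Peak is 13.

13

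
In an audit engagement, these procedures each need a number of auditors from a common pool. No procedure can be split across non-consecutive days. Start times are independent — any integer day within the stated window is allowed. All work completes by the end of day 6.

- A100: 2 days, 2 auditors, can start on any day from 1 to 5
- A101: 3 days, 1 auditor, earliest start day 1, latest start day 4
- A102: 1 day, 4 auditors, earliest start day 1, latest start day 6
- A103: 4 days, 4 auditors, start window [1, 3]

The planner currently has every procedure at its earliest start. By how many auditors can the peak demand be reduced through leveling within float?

Early-start peak: d1:11  d2:7  d3:5  d4:4  d5:0  d6:0 ⇒ 11.
Leveled (A100@1, A101@2, A102@1, A103@3): d1:6  d2:3  d3:5  d4:5  d5:4  d6:4 ⇒ 6.
Reduction 11 − 6 = 5.

5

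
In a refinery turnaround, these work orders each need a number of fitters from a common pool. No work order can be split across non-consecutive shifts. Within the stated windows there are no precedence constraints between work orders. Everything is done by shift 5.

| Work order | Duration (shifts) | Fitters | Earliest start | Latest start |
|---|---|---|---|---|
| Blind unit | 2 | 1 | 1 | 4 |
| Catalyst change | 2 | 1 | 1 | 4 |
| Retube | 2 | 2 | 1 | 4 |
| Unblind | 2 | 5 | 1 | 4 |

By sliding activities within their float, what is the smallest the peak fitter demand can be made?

Early-start (Blind unit@1, Catalyst change@1, Retube@1, Unblind@1) gives peak 9: s1:9  s2:9  s3:0  s4:0  s5:0.
Shift Unblind→3.
Schedule Blind unit@1, Catalyst change@1, Retube@1, Unblind@3: s1:4  s2:4  s3:5  s4:5  s5:0 — peak 5.

5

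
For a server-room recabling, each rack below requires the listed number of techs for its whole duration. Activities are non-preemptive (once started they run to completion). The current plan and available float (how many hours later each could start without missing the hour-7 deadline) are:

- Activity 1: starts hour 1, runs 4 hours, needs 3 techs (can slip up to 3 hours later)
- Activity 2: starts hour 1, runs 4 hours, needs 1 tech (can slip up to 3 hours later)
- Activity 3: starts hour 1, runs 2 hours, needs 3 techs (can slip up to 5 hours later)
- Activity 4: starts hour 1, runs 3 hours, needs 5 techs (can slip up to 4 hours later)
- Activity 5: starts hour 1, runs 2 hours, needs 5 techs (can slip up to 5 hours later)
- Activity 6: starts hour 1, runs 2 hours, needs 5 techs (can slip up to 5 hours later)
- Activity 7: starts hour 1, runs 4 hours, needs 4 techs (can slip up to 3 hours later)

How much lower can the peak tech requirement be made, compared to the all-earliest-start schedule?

Early-start peak: h1:26  h2:26  h3:13  h4:8  h5:0  h6:0  h7:0 ⇒ 26.
Leveled (Activity 1@1, Activity 2@3, Activity 3@3, Activity 4@5, Activity 5@1, Activity 6@5, Activity 7@1): h1:12  h2:12  h3:11  h4:11  h5:11  h6:11  h7:5 ⇒ 12.
Reduction 26 − 12 = 14.

14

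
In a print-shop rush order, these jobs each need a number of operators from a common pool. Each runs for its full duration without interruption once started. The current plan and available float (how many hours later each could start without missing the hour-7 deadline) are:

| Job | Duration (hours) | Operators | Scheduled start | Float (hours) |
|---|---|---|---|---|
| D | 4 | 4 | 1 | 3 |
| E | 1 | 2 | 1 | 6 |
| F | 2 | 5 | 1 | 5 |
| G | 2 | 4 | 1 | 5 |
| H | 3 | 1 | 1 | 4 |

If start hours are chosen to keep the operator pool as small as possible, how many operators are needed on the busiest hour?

8

Early-start (D@1, E@1, F@1, G@1, H@1) gives peak 16: h1:16  h2:14  h3:5  h4:4  h5:0  h6:0  h7:0.
Shift F→5, G→2, H→4.
Schedule D@1, E@1, F@5, G@2, H@4: h1:6  h2:8  h3:8  h4:5  h5:6  h6:6  h7:0 — peak 8.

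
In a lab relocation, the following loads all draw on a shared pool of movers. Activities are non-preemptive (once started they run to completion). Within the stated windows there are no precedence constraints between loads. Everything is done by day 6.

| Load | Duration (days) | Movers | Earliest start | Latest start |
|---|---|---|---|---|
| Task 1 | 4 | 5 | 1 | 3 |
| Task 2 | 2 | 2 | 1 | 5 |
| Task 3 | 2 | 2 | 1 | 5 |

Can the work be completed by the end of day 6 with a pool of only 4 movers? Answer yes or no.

no

Total mover-days = 28; over 6 days the average is 28/6 > 4, so some day must exceed 4.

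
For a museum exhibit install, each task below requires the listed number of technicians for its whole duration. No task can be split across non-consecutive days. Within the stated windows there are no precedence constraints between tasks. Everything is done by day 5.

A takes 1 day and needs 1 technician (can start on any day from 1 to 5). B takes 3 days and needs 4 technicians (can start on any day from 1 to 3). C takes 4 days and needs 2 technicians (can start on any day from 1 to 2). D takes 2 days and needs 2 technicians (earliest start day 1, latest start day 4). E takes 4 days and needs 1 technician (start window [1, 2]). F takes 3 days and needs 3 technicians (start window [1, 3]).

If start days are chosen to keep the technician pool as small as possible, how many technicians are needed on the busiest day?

Early-start (A@1, B@1, C@1, D@1, E@1, F@1) gives peak 13: d1:13  d2:12  d3:10  d4:3  d5:0.
Shift F→3.
Schedule A@1, B@1, C@1, D@1, E@1, F@3: d1:10  d2:9  d3:10  d4:6  d5:3 — peak 10.

10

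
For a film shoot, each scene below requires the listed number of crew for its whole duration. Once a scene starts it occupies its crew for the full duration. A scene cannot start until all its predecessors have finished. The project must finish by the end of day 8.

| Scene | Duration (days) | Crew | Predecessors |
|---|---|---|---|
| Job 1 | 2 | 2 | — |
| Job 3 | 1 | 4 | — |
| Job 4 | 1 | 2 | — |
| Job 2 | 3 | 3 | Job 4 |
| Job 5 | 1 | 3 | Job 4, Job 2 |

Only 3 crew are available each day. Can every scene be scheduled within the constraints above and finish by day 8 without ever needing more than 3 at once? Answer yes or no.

The minimum achievable peak is 4; 3 < 4, so no feasible schedule stays within the cap.

no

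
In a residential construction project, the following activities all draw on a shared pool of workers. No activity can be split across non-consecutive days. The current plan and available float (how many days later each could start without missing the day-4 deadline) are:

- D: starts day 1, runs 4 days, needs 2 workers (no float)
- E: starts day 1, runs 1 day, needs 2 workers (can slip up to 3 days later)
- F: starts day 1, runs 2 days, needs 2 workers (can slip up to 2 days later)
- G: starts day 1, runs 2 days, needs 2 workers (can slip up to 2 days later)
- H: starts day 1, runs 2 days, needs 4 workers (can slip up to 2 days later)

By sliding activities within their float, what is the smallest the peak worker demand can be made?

8

Early-start (D@1, E@1, F@1, G@1, H@1) gives peak 12: d1:12  d2:10  d3:2  d4:2.
Shift H→3.
Schedule D@1, E@1, F@1, G@1, H@3: d1:8  d2:6  d3:6  d4:6 — peak 8.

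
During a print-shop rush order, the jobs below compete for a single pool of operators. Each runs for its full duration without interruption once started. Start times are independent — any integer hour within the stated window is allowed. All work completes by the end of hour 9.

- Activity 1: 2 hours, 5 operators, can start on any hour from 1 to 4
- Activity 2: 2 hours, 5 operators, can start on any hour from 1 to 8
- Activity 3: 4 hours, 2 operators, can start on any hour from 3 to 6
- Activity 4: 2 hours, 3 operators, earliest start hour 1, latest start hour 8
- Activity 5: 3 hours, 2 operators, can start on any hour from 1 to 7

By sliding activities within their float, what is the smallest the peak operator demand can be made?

5

Early-start (Activity 1@1, Activity 2@1, Activity 3@3, Activity 4@1, Activity 5@1) gives peak 15: h1:15  h2:15  h3:4  h4:2  h5:2  h6:2  h7:0  h8:0  h9:0.
Shift Activity 2→3, Activity 3→5, Activity 4→5, Activity 5→7.
Schedule Activity 1@1, Activity 2@3, Activity 3@5, Activity 4@5, Activity 5@7: h1:5  h2:5  h3:5  h4:5  h5:5  h6:5  h7:4  h8:4  h9:2 — peak 5.
Total operator-hours = 40 over 9 hours ⇒ peak ≥ ⌈40/9⌉ = 5, so 5 is optimal.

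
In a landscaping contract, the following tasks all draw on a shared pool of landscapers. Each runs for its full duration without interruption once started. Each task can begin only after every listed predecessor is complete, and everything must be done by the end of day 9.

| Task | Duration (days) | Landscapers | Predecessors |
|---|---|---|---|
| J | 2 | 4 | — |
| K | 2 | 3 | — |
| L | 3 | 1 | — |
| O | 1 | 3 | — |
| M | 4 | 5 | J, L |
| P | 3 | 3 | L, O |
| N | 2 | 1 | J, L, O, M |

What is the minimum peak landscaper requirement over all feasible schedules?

8

Early-start (J@1, K@1, L@1, O@1, M@4, P@4, N@8) gives peak 11: d1:11  d2:8  d3:1  d4:8  d5:8  d6:8  d7:5  d8:1  d9:1.
Shift O→3.
Schedule J@1, K@1, L@1, O@3, M@4, P@4, N@8: d1:8  d2:8  d3:4  d4:8  d5:8  d6:8  d7:5  d8:1  d9:1 — peak 8.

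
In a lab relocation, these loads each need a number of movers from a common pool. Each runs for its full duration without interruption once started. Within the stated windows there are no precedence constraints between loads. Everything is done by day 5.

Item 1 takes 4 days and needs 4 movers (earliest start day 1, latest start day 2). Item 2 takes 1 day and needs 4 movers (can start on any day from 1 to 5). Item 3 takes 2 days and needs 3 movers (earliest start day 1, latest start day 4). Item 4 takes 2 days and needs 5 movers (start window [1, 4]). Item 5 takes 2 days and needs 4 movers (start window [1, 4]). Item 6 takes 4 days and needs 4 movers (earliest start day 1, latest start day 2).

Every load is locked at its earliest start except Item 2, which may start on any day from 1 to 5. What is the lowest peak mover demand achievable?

Item 2@1: d1:24  d2:20  d3:8  d4:8  d5:0 → peak 24
Item 2@2: d1:20  d2:24  d3:8  d4:8  d5:0 → peak 24
Item 2@3: d1:20  d2:20  d3:12  d4:8  d5:0 → peak 20
Item 2@4: d1:20  d2:20  d3:8  d4:12  d5:0 → peak 20
Item 2@5: d1:20  d2:20  d3:8  d4:8  d5:4 → peak 20
Best is Item 2@3, peak 20.

20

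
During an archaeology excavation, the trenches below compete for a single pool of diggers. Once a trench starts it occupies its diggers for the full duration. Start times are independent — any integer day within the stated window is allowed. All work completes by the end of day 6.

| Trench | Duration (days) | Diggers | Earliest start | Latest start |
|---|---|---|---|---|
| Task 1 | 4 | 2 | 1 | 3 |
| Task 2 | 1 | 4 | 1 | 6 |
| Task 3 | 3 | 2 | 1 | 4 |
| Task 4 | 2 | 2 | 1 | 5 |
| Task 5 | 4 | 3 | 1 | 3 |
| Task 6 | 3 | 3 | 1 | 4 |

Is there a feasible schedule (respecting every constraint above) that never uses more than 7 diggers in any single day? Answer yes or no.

no

Total digger-days = 43; over 6 days the average is 43/6 > 7, so some day must exceed 7.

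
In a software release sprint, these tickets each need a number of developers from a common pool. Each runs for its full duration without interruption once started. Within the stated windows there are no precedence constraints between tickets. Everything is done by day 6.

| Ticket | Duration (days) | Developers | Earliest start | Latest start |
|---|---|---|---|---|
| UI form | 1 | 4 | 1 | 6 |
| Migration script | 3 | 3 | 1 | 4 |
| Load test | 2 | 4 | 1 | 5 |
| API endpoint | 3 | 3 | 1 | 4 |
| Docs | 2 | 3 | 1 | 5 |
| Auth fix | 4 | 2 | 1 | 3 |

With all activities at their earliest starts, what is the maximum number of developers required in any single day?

19

Early-start schedule: UI form@1, Migration script@1, Load test@1, API endpoint@1, Docs@1, Auth fix@1.
Load per day: day 1: 19, day 2: 15, day 3: 8, day 4: 2, day 5: 0, day 6: 0.
Peak is 19.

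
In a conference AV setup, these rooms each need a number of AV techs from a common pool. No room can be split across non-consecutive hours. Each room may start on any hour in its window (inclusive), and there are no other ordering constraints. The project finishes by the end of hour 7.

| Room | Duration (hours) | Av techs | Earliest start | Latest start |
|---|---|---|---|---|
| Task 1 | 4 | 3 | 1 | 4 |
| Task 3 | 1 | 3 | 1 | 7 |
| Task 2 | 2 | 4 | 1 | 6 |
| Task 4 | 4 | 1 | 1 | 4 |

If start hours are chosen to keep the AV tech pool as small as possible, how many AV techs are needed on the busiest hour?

4

Early-start (Task 1@1, Task 3@1, Task 2@1, Task 4@1) gives peak 11: h1:11  h2:8  h3:4  h4:4  h5:0  h6:0  h7:0.
Shift Task 3→5, Task 2→6.
Schedule Task 1@1, Task 3@5, Task 2@6, Task 4@1: h1:4  h2:4  h3:4  h4:4  h5:3  h6:4  h7:4 — peak 4.
Total AV tech-hours = 27 over 7 hours ⇒ peak ≥ ⌈27/7⌉ = 4, so 4 is optimal.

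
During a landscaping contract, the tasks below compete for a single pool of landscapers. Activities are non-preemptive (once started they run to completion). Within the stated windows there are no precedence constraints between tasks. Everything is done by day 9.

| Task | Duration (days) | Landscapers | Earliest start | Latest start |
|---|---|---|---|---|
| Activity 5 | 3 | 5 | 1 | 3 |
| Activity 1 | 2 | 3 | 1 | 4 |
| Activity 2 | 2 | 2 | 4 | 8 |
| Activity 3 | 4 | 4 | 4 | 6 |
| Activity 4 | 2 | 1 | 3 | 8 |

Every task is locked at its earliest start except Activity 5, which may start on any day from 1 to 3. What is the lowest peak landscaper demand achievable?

8

Activity 5@1: d1:8  d2:8  d3:6  d4:7  d5:6  d6:4  d7:4  d8:0  d9:0 → peak 8
Activity 5@2: d1:3  d2:8  d3:6  d4:12  d5:6  d6:4  d7:4  d8:0  d9:0 → peak 12
Activity 5@3: d1:3  d2:3  d3:6  d4:12  d5:11  d6:4  d7:4  d8:0  d9:0 → peak 12
Best is Activity 5@1, peak 8.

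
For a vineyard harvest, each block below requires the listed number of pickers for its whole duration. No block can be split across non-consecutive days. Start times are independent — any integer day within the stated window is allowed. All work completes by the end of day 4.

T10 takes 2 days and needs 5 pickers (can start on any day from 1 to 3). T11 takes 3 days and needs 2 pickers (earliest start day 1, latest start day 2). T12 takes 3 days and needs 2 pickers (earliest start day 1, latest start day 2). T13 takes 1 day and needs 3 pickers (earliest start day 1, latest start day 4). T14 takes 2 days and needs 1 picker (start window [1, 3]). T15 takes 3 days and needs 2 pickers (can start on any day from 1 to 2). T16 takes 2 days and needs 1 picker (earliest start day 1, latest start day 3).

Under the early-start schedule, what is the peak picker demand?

Early-start schedule: T10@1, T11@1, T12@1, T13@1, T14@1, T15@1, T16@1.
Load per day: day 1: 16, day 2: 13, day 3: 6, day 4: 0.
Peak is 16.

16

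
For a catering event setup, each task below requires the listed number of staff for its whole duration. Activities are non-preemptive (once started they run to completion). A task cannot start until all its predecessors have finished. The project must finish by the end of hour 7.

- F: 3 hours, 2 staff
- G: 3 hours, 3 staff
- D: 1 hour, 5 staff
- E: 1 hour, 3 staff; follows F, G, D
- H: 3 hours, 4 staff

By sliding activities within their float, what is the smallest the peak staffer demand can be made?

7

Early-start (F@1, G@1, D@1, E@4, H@1) gives peak 14: h1:14  h2:9  h3:9  h4:3  h5:0  h6:0  h7:0.
Shift D→4, E→5, H→5.
Schedule F@1, G@1, D@4, E@5, H@5: h1:5  h2:5  h3:5  h4:5  h5:7  h6:4  h7:4 — peak 7.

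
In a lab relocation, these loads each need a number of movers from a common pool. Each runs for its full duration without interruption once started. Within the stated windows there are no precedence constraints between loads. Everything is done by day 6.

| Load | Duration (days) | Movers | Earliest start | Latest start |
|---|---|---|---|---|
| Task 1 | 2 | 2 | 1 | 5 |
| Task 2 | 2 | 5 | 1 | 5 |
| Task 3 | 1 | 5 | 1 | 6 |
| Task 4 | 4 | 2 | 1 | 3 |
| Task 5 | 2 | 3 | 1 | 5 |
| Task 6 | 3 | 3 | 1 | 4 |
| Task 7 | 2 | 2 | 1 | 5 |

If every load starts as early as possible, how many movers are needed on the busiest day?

22

Early-start schedule: Task 1@1, Task 2@1, Task 3@1, Task 4@1, Task 5@1, Task 6@1, Task 7@1.
Load per day: day 1: 22, day 2: 17, day 3: 5, day 4: 2, day 5: 0, day 6: 0.
Peak is 22.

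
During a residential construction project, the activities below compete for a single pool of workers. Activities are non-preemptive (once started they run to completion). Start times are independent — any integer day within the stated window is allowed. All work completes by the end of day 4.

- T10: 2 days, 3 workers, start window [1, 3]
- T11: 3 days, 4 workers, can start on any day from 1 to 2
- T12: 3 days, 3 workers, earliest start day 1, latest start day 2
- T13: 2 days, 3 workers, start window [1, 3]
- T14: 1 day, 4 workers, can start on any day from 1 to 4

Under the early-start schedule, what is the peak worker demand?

Early-start schedule: T10@1, T11@1, T12@1, T13@1, T14@1.
Load per day: day 1: 17, day 2: 13, day 3: 7, day 4: 0.
Peak is 17.

17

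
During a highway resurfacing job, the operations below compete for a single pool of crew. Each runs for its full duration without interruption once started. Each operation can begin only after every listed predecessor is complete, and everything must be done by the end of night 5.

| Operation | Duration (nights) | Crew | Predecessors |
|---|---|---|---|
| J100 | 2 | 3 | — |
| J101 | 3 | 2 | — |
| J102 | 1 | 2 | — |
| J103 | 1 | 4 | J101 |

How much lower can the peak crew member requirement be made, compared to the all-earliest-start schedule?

Early-start peak: n1:7  n2:5  n3:2  n4:4  n5:0 ⇒ 7.
Leveled (J100@1, J101@1, J102@3, J103@4): n1:5  n2:5  n3:4  n4:4  n5:0 ⇒ 5.
Reduction 7 − 5 = 2.

2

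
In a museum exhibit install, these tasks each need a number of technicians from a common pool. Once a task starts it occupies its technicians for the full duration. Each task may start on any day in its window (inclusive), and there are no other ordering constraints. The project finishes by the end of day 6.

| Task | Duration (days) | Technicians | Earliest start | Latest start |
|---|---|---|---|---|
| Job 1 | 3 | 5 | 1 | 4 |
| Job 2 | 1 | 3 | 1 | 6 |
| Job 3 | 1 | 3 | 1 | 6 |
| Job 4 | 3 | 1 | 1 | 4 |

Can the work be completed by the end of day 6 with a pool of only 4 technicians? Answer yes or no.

The minimum achievable peak is 5; 4 < 5, so no feasible schedule stays within the cap.

no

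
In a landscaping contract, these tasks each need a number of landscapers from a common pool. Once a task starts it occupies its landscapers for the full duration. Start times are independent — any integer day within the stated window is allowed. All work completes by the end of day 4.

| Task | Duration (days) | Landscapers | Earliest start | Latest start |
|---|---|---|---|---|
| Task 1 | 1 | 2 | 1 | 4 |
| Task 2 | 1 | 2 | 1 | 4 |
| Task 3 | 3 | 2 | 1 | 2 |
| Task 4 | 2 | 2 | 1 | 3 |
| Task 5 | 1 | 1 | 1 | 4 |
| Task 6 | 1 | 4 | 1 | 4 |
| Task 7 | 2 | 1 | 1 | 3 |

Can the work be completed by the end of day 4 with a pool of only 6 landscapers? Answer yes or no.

yes

Schedule Task 1@1, Task 2@1, Task 3@1, Task 4@2, Task 5@2, Task 6@4, Task 7@2: d1:6  d2:6  d3:5  d4:4 — peak 6 ≤ 6.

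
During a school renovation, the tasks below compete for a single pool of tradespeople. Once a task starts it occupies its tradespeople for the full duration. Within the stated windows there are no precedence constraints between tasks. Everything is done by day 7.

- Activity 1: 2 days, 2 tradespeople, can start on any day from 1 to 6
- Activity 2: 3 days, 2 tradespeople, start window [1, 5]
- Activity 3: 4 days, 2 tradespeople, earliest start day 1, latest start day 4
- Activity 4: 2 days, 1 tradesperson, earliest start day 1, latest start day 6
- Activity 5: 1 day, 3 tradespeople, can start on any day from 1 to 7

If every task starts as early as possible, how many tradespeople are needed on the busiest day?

10

Early-start schedule: Activity 1@1, Activity 2@1, Activity 3@1, Activity 4@1, Activity 5@1.
Load per day: day 1: 10, day 2: 7, day 3: 4, day 4: 2, day 5: 0, day 6: 0, day 7: 0.
Peak is 10.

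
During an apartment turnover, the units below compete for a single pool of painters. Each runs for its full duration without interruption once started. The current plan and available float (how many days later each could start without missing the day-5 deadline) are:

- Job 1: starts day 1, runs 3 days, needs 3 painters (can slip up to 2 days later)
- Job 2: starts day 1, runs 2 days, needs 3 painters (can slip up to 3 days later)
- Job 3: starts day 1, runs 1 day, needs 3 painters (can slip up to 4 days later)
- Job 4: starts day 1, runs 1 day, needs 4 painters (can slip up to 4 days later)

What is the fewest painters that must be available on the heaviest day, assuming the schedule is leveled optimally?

Early-start (Job 1@1, Job 2@1, Job 3@1, Job 4@1) gives peak 13: d1:13  d2:6  d3:3  d4:0  d5:0.
Shift Job 3→3, Job 4→4.
Schedule Job 1@1, Job 2@1, Job 3@3, Job 4@4: d1:6  d2:6  d3:6  d4:4  d5:0 — peak 6.

6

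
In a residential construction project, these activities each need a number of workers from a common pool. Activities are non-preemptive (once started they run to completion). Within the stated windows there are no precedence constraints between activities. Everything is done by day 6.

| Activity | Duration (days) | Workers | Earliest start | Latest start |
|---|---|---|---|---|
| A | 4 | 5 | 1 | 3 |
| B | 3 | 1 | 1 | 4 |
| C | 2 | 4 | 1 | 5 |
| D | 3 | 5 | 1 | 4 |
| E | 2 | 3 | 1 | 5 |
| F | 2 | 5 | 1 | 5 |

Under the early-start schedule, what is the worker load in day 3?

At early start, day 3 has: A, B, D.
Demand: 5 + 1 + 5 = 11.

11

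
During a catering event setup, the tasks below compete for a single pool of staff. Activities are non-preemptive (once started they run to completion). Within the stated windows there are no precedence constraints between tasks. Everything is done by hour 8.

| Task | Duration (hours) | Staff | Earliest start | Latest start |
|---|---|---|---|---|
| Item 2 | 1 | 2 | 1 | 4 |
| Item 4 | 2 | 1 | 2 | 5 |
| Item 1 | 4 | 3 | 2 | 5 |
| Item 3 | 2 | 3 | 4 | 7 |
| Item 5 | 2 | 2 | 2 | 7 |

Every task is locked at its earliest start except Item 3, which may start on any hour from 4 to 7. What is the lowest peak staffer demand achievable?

Item 3@4: h1:2  h2:6  h3:6  h4:6  h5:6  h6:0  h7:0  h8:0 → peak 6
Item 3@5: h1:2  h2:6  h3:6  h4:3  h5:6  h6:3  h7:0  h8:0 → peak 6
Item 3@6: h1:2  h2:6  h3:6  h4:3  h5:3  h6:3  h7:3  h8:0 → peak 6
Item 3@7: h1:2  h2:6  h3:6  h4:3  h5:3  h6:0  h7:3  h8:3 → peak 6
Best is Item 3@4, peak 6.

6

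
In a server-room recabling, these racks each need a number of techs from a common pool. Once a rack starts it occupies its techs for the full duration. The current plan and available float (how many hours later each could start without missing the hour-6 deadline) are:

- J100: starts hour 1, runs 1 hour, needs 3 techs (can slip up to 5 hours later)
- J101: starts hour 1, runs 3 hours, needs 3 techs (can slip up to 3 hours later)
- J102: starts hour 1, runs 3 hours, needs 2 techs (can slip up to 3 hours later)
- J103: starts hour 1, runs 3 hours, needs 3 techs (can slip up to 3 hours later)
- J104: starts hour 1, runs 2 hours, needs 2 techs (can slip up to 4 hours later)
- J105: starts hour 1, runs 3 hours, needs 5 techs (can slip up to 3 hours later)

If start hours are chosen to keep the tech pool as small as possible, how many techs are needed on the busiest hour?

Early-start (J100@1, J101@1, J102@1, J103@1, J104@1, J105@1) gives peak 18: h1:18  h2:15  h3:13  h4:0  h5:0  h6:0.
Shift J103→2, J104→5, J105→4.
Schedule J100@1, J101@1, J102@1, J103@2, J104@5, J105@4: h1:8  h2:8  h3:8  h4:8  h5:7  h6:7 — peak 8.
Total tech-hours = 46 over 6 hours ⇒ peak ≥ ⌈46/6⌉ = 8, so 8 is optimal.

8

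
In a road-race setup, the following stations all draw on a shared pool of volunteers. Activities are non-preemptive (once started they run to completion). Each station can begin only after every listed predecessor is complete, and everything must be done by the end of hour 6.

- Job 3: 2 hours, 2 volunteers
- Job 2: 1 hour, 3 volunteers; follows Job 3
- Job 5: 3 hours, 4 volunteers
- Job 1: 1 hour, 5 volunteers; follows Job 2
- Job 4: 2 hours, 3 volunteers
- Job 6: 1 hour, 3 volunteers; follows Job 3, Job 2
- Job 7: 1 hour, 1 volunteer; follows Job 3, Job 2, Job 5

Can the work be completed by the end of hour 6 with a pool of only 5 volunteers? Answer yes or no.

no

Total volunteer-hours = 34; over 6 hours the average is 34/6 > 5, so some hour must exceed 5.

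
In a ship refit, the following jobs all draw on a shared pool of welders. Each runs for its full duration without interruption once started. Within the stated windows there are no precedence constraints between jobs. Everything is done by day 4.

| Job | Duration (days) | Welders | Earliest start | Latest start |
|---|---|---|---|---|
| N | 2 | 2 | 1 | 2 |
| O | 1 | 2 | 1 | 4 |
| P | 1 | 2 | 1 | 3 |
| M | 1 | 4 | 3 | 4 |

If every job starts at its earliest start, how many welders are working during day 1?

6

At early start, day 1 has: N, O, P.
Demand: 2 + 2 + 2 = 6.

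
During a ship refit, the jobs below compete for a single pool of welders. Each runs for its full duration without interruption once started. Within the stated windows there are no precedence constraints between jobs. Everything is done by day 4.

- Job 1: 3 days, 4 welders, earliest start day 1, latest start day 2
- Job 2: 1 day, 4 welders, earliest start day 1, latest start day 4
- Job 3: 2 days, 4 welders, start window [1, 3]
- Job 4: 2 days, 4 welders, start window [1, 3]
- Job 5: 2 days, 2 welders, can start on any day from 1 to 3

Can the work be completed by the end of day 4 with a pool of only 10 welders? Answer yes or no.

yes

Schedule Job 1@1, Job 2@4, Job 3@1, Job 4@3, Job 5@1: d1:10  d2:10  d3:8  d4:8 — peak 10 ≤ 10.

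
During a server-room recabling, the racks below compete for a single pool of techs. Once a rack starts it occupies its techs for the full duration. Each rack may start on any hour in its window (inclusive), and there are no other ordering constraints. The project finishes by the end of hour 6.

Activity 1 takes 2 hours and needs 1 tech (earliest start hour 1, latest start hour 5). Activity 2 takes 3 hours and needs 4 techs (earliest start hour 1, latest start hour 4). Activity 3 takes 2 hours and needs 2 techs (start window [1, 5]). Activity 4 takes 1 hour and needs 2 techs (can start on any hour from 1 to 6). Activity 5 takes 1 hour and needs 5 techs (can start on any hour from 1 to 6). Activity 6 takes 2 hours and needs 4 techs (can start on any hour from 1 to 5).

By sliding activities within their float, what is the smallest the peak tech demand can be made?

Early-start (Activity 1@1, Activity 2@1, Activity 3@1, Activity 4@1, Activity 5@1, Activity 6@1) gives peak 18: h1:18  h2:11  h3:4  h4:0  h5:0  h6:0.
Shift Activity 3→3, Activity 4→5, Activity 5→6, Activity 6→4.
Schedule Activity 1@1, Activity 2@1, Activity 3@3, Activity 4@5, Activity 5@6, Activity 6@4: h1:5  h2:5  h3:6  h4:6  h5:6  h6:5 — peak 6.
Total tech-hours = 33 over 6 hours ⇒ peak ≥ ⌈33/6⌉ = 6, so 6 is optimal.

6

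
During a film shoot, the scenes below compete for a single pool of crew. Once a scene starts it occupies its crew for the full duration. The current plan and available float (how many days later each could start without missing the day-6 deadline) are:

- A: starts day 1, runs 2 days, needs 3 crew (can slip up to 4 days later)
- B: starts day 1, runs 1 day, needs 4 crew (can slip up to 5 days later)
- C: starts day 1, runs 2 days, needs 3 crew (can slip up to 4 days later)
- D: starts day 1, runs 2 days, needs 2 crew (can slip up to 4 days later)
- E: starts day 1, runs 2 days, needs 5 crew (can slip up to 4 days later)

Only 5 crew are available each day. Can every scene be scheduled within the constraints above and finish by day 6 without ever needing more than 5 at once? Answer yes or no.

The minimum achievable peak is 6; 5 < 6, so no feasible schedule stays within the cap.

no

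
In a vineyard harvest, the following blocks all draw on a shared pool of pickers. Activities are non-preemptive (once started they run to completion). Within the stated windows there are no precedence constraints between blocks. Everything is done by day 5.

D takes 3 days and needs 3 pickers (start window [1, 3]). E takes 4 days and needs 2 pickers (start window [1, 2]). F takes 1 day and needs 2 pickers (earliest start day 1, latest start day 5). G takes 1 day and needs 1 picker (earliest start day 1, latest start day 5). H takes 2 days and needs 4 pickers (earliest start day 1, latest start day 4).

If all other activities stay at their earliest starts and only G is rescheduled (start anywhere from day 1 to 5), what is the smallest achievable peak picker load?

11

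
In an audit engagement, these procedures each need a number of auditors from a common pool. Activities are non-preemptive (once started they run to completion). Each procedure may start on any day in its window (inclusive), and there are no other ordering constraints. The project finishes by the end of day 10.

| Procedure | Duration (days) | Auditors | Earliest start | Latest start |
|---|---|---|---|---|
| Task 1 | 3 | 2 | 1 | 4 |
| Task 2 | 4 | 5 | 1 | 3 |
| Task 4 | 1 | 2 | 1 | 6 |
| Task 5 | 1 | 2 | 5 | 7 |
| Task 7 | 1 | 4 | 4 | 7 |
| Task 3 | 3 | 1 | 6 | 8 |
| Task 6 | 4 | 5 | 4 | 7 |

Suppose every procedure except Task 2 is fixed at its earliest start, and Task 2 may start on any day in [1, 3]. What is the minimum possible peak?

Task 2@1: d1:9  d2:7  d3:7  d4:14  d5:7  d6:6  d7:6  d8:1  d9:0  d10:0 → peak 14
Task 2@2: d1:4  d2:7  d3:7  d4:14  d5:12  d6:6  d7:6  d8:1  d9:0  d10:0 → peak 14
Task 2@3: d1:4  d2:2  d3:7  d4:14  d5:12  d6:11  d7:6  d8:1  d9:0  d10:0 → peak 14
Best is Task 2@1, peak 14.

14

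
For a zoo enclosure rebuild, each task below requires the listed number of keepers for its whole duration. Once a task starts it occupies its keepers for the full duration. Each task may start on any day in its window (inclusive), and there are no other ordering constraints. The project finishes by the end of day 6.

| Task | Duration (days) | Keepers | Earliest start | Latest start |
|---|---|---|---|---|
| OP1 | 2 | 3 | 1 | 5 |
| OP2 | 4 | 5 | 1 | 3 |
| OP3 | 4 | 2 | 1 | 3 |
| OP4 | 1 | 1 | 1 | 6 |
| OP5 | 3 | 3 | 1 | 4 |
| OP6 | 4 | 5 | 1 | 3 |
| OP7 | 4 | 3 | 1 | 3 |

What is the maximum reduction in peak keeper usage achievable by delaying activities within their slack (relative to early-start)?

Early-start peak: d1:22  d2:21  d3:18  d4:15  d5:0  d6:0 ⇒ 22.
Leveled (OP1@1, OP2@1, OP3@1, OP4@1, OP5@1, OP6@2, OP7@3): d1:14  d2:18  d3:18  d4:15  d5:8  d6:3 ⇒ 18.
Reduction 22 − 18 = 4.

4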